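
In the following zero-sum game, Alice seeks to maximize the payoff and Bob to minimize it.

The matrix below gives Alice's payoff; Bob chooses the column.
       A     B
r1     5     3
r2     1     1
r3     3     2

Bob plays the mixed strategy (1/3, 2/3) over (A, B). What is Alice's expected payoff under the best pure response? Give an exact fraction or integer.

r1: (5)·(1/3) + (3)·(2/3) = 11/3.
r2: (1)·(1/3) + (1)·(2/3) = 1.
r3: (3)·(1/3) + (2)·(2/3) = 7/3.
The best pure response is r1 with expected payoff 11/3.

11/3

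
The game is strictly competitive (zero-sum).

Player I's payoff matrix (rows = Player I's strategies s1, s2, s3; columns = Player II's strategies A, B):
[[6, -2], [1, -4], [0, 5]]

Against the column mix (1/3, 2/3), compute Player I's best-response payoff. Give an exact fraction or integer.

s1: (6)·(1/3) + (-2)·(2/3) = 2/3.
s2: (1)·(1/3) + (-4)·(2/3) = -7/3.
s3: (0)·(1/3) + (5)·(2/3) = 10/3.
The best pure response is s3 with expected payoff 10/3.

10/3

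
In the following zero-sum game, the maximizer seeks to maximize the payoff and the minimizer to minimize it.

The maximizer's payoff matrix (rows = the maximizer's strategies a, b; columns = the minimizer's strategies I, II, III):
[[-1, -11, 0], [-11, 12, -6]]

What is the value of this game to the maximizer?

Column III is strictly dominated by I for the minimizer (it gives the maximizer more in every row).
The remaining 2×2 game on (a, b) × (I, II) has no saddle point. Let the maximizer play a with probability p; indifference gives −p − 11(1−p) = −11p + 12(1−p), so p = 23/33.
Similarly the minimizer's optimal q on I is 23/33, and the value is -1·(23/33) + (-11)·(10/33) = -133/33.

-133/33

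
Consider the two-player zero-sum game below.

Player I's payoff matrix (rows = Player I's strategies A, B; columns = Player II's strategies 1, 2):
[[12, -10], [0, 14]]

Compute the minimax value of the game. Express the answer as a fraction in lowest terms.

Row minima are -10 and 0, so Player I's maximin is 0; column maxima are 12 and 14, so Player II's minimax is 12. These differ, so the equilibrium is in mixed strategies.
Let Player I play A with probability p. Player II is indifferent when 12p = −10p + 14(1−p), giving p = 7/18.
Let Player II play 1 with probability q. Player I is indifferent when 12q − 10(1−q) = 14(1−q), giving q = 2/3.
The value is 12·(2/3) + (-10)·(1/3) = 14/3.

14/3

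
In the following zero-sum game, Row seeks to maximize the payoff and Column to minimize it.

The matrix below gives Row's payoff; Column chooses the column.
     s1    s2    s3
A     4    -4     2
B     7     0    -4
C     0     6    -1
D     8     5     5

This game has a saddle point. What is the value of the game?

5

Row minima: -4, -4, -1, 5 → Row's maximin is 5.
Column maxima: 8, 6, 5 → Column's minimax is 5.
They coincide at (D, s3), so the value is 5.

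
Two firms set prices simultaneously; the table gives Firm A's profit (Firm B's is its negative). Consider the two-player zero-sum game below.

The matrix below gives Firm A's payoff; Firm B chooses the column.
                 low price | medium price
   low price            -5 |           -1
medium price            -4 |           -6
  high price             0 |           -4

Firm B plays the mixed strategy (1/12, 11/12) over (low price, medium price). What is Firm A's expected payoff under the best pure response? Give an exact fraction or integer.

low price: (-5)·(1/12) + (-1)·(11/12) = -4/3.
medium price: (-4)·(1/12) + (-6)·(11/12) = -35/6.
high price: (0)·(1/12) + (-4)·(11/12) = -11/3.
The best pure response is low price with expected payoff -4/3.

-4/3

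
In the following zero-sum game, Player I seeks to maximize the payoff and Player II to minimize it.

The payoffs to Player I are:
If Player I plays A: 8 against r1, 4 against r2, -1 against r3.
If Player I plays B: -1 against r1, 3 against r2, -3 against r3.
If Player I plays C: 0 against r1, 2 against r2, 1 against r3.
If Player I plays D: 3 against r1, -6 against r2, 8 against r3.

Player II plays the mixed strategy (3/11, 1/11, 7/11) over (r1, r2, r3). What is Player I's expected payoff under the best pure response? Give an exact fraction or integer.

59/11

A: (8)·(3/11) + (4)·(1/11) + (-1)·(7/11) = 21/11.
B: (-1)·(3/11) + (3)·(1/11) + (-3)·(7/11) = -21/11.
C: (0)·(3/11) + (2)·(1/11) + (1)·(7/11) = 9/11.
D: (3)·(3/11) + (-6)·(1/11) + (8)·(7/11) = 59/11.
The best pure response is D with expected payoff 59/11.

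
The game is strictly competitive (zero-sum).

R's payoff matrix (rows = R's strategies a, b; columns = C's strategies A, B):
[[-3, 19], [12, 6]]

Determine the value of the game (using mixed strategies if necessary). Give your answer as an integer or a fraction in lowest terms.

123/14

Row minima are -3 and 6, so R's maximin is 6; column maxima are 12 and 19, so C's minimax is 12. These differ, so the equilibrium is in mixed strategies.
Let R play a with probability p. C is indifferent when −3p + 12(1−p) = 19p + 6(1−p), giving p = 3/14.
Let C play A with probability q. R is indifferent when −3q + 19(1−q) = 12q + 6(1−q), giving q = 13/28.
The value is -3·(13/28) + (19)·(15/28) = 123/14.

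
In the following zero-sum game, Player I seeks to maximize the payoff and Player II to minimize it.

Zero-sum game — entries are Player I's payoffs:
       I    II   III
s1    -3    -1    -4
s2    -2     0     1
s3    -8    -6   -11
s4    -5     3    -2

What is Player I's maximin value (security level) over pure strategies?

-2

The worst-case payoff for each row is s1: -4, s2: -2, s3: -11, s4: -5.
The best of these is -2.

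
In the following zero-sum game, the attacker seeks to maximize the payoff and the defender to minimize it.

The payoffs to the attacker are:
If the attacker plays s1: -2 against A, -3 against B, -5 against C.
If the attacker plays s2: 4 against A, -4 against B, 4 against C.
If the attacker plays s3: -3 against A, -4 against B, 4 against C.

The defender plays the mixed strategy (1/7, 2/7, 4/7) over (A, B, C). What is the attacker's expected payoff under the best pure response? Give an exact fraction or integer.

12/7

s1: (-2)·(1/7) + (-3)·(2/7) + (-5)·(4/7) = -4.
s2: (4)·(1/7) + (-4)·(2/7) + (4)·(4/7) = 12/7.
s3: (-3)·(1/7) + (-4)·(2/7) + (4)·(4/7) = 5/7.
The best pure response is s2 with expected payoff 12/7.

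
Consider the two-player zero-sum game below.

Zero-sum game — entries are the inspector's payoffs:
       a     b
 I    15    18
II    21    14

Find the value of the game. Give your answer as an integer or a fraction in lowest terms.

Row minima are 15 and 14, so the inspector's maximin is 15; column maxima are 21 and 18, so the inspectee's minimax is 18. These differ, so the equilibrium is in mixed strategies.
Let the inspector play I with probability p. The inspectee is indifferent when 15p + 21(1−p) = 18p + 14(1−p), giving p = 7/10.
Let the inspectee play a with probability q. The inspector is indifferent when 15q + 18(1−q) = 21q + 14(1−q), giving q = 2/5.
The value is 15·(2/5) + (18)·(3/5) = 84/5.

84/5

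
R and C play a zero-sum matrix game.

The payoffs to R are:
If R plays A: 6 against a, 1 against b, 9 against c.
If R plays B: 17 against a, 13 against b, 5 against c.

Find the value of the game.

Column a is strictly dominated by b for C (it gives R more in every row).
The remaining 2×2 game on (A, B) × (b, c) has no saddle point. Let R play A with probability p; indifference gives p + 13(1−p) = 9p + 5(1−p), so p = 1/2.
Similarly C's optimal q on b is 1/4, and the value is 1·(1/4) + (9)·(3/4) = 7.

7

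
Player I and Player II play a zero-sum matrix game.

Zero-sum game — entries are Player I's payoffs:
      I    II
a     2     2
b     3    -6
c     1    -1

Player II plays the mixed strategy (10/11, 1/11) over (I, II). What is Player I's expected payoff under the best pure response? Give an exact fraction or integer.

a: (2)·(10/11) + (2)·(1/11) = 2.
b: (3)·(10/11) + (-6)·(1/11) = 24/11.
c: (1)·(10/11) + (-1)·(1/11) = 9/11.
The best pure response is b with expected payoff 24/11.

24/11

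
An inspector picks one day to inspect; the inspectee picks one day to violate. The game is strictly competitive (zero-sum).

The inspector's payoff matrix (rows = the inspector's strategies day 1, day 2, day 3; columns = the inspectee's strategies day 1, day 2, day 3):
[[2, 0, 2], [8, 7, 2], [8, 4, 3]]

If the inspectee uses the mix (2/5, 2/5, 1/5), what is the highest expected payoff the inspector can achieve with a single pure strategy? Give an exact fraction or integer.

day 1: (2)·(2/5) + (0)·(2/5) + (2)·(1/5) = 6/5.
day 2: (8)·(2/5) + (7)·(2/5) + (2)·(1/5) = 32/5.
day 3: (8)·(2/5) + (4)·(2/5) + (3)·(1/5) = 27/5.
The best pure response is day 2 with expected payoff 32/5.

32/5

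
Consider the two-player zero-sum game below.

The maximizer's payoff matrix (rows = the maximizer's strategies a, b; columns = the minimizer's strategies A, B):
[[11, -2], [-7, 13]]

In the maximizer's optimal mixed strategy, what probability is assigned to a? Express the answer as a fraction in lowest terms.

20/33

Row minima are -2 and -7, so the maximizer's maximin is -2; column maxima are 11 and 13, so the minimizer's minimax is 11. These differ, so the equilibrium is in mixed strategies.
Let the maximizer play a with probability p. The minimizer is indifferent when 11p − 7(1−p) = −2p + 13(1−p), giving p = 20/33.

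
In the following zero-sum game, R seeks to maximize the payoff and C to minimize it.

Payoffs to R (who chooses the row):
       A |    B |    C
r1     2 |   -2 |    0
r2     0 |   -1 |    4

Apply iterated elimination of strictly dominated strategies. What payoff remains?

Column C is strictly dominated by B for C (-2<0, -1<4); eliminate C.
Column A is strictly dominated by B for C (-2<2, -1<0); eliminate A.
Row r1 is strictly dominated by row r2 (-1>-2); eliminate r1.
Only (r2, B) remains, with payoff -1.

-1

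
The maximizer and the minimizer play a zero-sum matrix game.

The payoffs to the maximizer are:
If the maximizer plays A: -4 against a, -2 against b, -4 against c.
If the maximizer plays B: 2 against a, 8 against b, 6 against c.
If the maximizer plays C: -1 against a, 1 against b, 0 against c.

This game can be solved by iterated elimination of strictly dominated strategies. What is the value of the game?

2

Row A is strictly dominated by row B (2>-4, 8>-2, 6>-4); eliminate A.
Row C is strictly dominated by row B (2>-1, 8>1, 6>0); eliminate C.
Column b is strictly dominated by a for the minimizer (2<8); eliminate b.
Column c is strictly dominated by a for the minimizer (2<6); eliminate c.
Only (B, a) remains, with payoff 2.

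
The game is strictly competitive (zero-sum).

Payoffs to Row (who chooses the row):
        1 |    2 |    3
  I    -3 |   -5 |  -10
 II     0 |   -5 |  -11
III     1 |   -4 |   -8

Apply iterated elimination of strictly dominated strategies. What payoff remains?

Column 1 is strictly dominated by 2 for Column (-5<-3, -5<0, -4<1); eliminate 1.
Row II is strictly dominated by row III (-4>-5, -8>-11); eliminate II.
Row I is strictly dominated by row III (-4>-5, -8>-10); eliminate I.
Column 2 is strictly dominated by 3 for Column (-8<-4); eliminate 2.
Only (III, 3) remains, with payoff -8.

-8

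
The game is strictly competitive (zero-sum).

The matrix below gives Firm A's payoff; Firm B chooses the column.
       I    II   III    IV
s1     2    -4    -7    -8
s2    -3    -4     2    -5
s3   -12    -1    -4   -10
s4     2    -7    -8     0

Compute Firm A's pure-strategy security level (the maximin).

The worst-case payoff for each row is s1: -8, s2: -5, s3: -12, s4: -8.
The best of these is -5.

-5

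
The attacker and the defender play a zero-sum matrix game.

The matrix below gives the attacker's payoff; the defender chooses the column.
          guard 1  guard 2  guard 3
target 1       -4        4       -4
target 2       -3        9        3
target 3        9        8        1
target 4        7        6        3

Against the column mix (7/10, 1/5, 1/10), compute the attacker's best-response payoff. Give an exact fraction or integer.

8

target 1: (-4)·(7/10) + (4)·(1/5) + (-4)·(1/10) = -12/5.
target 2: (-3)·(7/10) + (9)·(1/5) + (3)·(1/10) = 0.
target 3: (9)·(7/10) + (8)·(1/5) + (1)·(1/10) = 8.
target 4: (7)·(7/10) + (6)·(1/5) + (3)·(1/10) = 32/5.
The best pure response is target 3 with expected payoff 8.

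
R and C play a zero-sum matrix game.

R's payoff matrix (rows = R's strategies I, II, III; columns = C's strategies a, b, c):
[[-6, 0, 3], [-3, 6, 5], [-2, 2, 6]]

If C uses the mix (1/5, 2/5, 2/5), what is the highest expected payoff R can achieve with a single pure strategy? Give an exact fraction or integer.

19/5

I: (-6)·(1/5) + (0)·(2/5) + (3)·(2/5) = 0.
II: (-3)·(1/5) + (6)·(2/5) + (5)·(2/5) = 19/5.
III: (-2)·(1/5) + (2)·(2/5) + (6)·(2/5) = 14/5.
The best pure response is II with expected payoff 19/5.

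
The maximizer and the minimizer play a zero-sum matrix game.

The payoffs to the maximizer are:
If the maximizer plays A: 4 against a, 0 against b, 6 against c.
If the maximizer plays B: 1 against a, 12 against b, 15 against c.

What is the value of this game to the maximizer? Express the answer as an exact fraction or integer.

Column c is strictly dominated by b for the minimizer (it gives the maximizer more in every row).
The remaining 2×2 game on (A, B) × (a, b) has no saddle point. Let the maximizer play A with probability p; indifference gives 4p + (1−p) = 12(1−p), so p = 11/15.
Similarly the minimizer's optimal q on a is 4/5, and the value is 4·(4/5) + (0)·(1/5) = 16/5.

16/5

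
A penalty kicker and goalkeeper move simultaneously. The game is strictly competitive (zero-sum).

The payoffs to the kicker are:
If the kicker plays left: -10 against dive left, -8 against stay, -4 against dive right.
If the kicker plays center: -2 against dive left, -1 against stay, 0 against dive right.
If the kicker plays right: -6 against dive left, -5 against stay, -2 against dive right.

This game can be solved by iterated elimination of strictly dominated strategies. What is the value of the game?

Column stay is strictly dominated by dive left for the goalkeeper (-10<-8, -2<-1, -6<-5); eliminate stay.
Column dive right is strictly dominated by dive left for the goalkeeper (-10<-4, -2<0, -6<-2); eliminate dive right.
Row left is strictly dominated by row center (-2>-10); eliminate left.
Row right is strictly dominated by row center (-2>-6); eliminate right.
Only (center, dive left) remains, with payoff -2.

-2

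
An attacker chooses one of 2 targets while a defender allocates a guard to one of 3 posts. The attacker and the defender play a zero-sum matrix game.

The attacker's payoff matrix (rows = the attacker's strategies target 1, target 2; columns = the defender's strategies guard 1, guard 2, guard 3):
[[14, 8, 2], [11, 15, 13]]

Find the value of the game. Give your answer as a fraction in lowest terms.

Column guard 2 is strictly dominated by guard 3 for the defender (it gives the attacker more in every row).
The remaining 2×2 game on (target 1, target 2) × (guard 1, guard 3) has no saddle point. Let the attacker play target 1 with probability p; indifference gives 14p + 11(1−p) = 2p + 13(1−p), so p = 1/7.
Similarly the defender's optimal q on guard 1 is 11/14, and the value is 14·(11/14) + (2)·(3/14) = 80/7.

80/7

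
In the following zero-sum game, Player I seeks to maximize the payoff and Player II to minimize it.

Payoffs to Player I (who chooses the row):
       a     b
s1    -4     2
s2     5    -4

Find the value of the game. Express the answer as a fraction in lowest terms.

Row minima are -4 and -4, so Player I's maximin is -4; column maxima are 5 and 2, so Player II's minimax is 2. These differ, so the equilibrium is in mixed strategies.
Let Player I play s1 with probability p. Player II is indifferent when −4p + 5(1−p) = 2p − 4(1−p), giving p = 3/5.
Let Player II play a with probability q. Player I is indifferent when −4q + 2(1−q) = 5q − 4(1−q), giving q = 2/5.
The value is -4·(2/5) + (2)·(3/5) = -2/5.

-2/5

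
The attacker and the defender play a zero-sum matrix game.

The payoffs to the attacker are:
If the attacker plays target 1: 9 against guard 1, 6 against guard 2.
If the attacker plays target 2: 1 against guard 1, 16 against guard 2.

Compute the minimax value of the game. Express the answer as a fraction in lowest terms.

23/3

Row minima are 6 and 1, so the attacker's maximin is 6; column maxima are 9 and 16, so the defender's minimax is 9. These differ, so the equilibrium is in mixed strategies.
Let the attacker play target 1 with probability p. The defender is indifferent when 9p + (1−p) = 6p + 16(1−p), giving p = 5/6.
Let the defender play guard 1 with probability q. The attacker is indifferent when 9q + 6(1−q) = q + 16(1−q), giving q = 5/9.
The value is 9·(5/9) + (6)·(4/9) = 23/3.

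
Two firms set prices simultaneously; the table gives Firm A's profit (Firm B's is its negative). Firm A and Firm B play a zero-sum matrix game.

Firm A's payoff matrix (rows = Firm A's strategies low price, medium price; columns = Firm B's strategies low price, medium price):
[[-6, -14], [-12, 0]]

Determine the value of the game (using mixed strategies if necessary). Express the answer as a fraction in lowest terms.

-42/5

Row minima are -14 and -12, so Firm A's maximin is -12; column maxima are -6 and 0, so Firm B's minimax is -6. These differ, so the equilibrium is in mixed strategies.
Let Firm A play low price with probability p. Firm B is indifferent when −6p − 12(1−p) = −14p, giving p = 3/5.
Let Firm B play low price with probability q. Firm A is indifferent when −6q − 14(1−q) = −12q, giving q = 7/10.
The value is -6·(7/10) + (-14)·(3/10) = -42/5.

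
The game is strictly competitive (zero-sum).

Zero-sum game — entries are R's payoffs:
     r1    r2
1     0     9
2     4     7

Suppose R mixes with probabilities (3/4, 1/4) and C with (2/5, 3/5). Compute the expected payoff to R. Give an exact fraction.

11/2

Against (2/5, 3/5), each row's expected payoff is 1: 27/5; 2: 29/5.
Taking the (3/4, 1/4)-weighted average: (3/4)·(27/5) + (1/4)·(29/5) = 11/2.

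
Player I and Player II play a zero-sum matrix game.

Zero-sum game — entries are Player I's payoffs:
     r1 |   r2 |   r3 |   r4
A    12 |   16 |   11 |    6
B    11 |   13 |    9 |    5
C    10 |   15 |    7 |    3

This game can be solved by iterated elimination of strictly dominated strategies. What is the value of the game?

6

Column r3 is strictly dominated by r4 for Player II (6<11, 5<9, 3<7); eliminate r3.
Row C is strictly dominated by row A (12>10, 16>15, 6>3); eliminate C.
Row B is strictly dominated by row A (12>11, 16>13, 6>5); eliminate B.
Column r1 is strictly dominated by r4 for Player II (6<12); eliminate r1.
Column r2 is strictly dominated by r4 for Player II (6<16); eliminate r2.
Only (A, r4) remains, with payoff 6.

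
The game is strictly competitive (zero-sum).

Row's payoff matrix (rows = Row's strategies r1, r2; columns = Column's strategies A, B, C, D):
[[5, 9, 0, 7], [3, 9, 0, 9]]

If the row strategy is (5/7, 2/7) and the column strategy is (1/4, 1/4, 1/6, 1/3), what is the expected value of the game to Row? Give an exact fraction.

Against (1/4, 1/4, 1/6, 1/3), each row's expected payoff is r1: 35/6; r2: 6.
Taking the (5/7, 2/7)-weighted average: (5/7)·(35/6) + (2/7)·(6) = 247/42.

247/42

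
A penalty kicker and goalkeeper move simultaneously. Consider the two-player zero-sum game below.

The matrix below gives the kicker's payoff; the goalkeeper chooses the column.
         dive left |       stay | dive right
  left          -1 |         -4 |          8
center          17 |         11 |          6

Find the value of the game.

112/17

Column dive left is strictly dominated by stay for the goalkeeper (it gives the kicker more in every row).
The remaining 2×2 game on (left, center) × (stay, dive right) has no saddle point. Let the kicker play left with probability p; indifference gives −4p + 11(1−p) = 8p + 6(1−p), so p = 5/17.
Similarly the goalkeeper's optimal q on stay is 2/17, and the value is -4·(2/17) + (8)·(15/17) = 112/17.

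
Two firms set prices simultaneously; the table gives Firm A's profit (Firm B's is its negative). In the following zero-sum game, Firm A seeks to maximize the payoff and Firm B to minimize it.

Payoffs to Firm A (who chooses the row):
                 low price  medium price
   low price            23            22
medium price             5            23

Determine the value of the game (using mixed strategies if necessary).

419/19

Row minima are 22 and 5, so Firm A's maximin is 22; column maxima are 23 and 23, so Firm B's minimax is 23. These differ, so the equilibrium is in mixed strategies.
Let Firm A play low price with probability p. Firm B is indifferent when 23p + 5(1−p) = 22p + 23(1−p), giving p = 18/19.
Let Firm B play low price with probability q. Firm A is indifferent when 23q + 22(1−q) = 5q + 23(1−q), giving q = 1/19.
The value is 23·(1/19) + (22)·(18/19) = 419/19.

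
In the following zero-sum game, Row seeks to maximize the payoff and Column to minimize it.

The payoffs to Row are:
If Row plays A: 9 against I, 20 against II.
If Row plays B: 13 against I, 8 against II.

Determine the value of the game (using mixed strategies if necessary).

47/4

Row minima are 9 and 8, so Row's maximin is 9; column maxima are 13 and 20, so Column's minimax is 13. These differ, so the equilibrium is in mixed strategies.
Let Row play A with probability p. Column is indifferent when 9p + 13(1−p) = 20p + 8(1−p), giving p = 5/16.
Let Column play I with probability q. Row is indifferent when 9q + 20(1−q) = 13q + 8(1−q), giving q = 3/4.
The value is 9·(3/4) + (20)·(1/4) = 47/4.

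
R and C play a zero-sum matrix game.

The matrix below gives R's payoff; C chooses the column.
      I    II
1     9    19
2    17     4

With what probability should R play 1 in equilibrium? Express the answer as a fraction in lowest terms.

13/23

Row minima are 9 and 4, so R's maximin is 9; column maxima are 17 and 19, so C's minimax is 17. These differ, so the equilibrium is in mixed strategies.
Let R play 1 with probability p. C is indifferent when 9p + 17(1−p) = 19p + 4(1−p), giving p = 13/23.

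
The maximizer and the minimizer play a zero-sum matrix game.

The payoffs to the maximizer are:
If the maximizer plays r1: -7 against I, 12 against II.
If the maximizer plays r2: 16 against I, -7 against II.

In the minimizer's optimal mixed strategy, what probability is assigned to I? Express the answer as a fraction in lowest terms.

19/42

Row minima are -7 and -7, so the maximizer's maximin is -7; column maxima are 16 and 12, so the minimizer's minimax is 12. These differ, so the equilibrium is in mixed strategies.
Let the minimizer play I with probability q. The maximizer is indifferent when −7q + 12(1−q) = 16q − 7(1−q), giving q = 19/42.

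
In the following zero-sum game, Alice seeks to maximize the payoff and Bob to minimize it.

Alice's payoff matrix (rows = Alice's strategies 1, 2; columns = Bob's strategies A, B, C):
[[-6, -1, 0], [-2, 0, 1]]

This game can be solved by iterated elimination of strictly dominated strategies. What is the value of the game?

Row 1 is strictly dominated by row 2 (-2>-6, 0>-1, 1>0); eliminate 1.
Column B is strictly dominated by A for Bob (-2<0); eliminate B.
Column C is strictly dominated by A for Bob (-2<1); eliminate C.
Only (2, A) remains, with payoff -2.

-2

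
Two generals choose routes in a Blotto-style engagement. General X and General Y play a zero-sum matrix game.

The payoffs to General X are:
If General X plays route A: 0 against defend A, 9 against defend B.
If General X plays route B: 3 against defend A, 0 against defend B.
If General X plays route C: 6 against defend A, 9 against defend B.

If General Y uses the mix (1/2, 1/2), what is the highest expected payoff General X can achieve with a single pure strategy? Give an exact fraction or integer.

route A: (0)·(1/2) + (9)·(1/2) = 9/2.
route B: (3)·(1/2) + (0)·(1/2) = 3/2.
route C: (6)·(1/2) + (9)·(1/2) = 15/2.
The best pure response is route C with expected payoff 15/2.

15/2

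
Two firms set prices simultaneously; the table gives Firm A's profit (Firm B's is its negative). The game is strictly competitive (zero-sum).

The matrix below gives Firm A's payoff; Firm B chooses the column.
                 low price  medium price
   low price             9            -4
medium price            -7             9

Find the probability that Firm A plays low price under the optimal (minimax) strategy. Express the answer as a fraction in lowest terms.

16/29

Row minima are -4 and -7, so Firm A's maximin is -4; column maxima are 9 and 9, so Firm B's minimax is 9. These differ, so the equilibrium is in mixed strategies.
Let Firm A play low price with probability p. Firm B is indifferent when 9p − 7(1−p) = −4p + 9(1−p), giving p = 16/29.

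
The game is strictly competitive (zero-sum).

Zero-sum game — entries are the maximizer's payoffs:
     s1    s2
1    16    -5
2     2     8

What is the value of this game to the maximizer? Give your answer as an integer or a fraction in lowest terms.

Row minima are -5 and 2, so the maximizer's maximin is 2; column maxima are 16 and 8, so the minimizer's minimax is 8. These differ, so the equilibrium is in mixed strategies.
Let the maximizer play 1 with probability p. The minimizer is indifferent when 16p + 2(1−p) = −5p + 8(1−p), giving p = 2/9.
Let the minimizer play s1 with probability q. The maximizer is indifferent when 16q − 5(1−q) = 2q + 8(1−q), giving q = 13/27.
The value is 16·(13/27) + (-5)·(14/27) = 46/9.

46/9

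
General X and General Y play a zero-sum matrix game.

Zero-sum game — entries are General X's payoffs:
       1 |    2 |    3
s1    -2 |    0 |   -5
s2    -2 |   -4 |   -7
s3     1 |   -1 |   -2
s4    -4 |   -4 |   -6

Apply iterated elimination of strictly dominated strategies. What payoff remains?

Row s4 is strictly dominated by row s1 (-2>-4, 0>-4, -5>-6); eliminate s4.
Row s2 is strictly dominated by row s3 (1>-2, -1>-4, -2>-7); eliminate s2.
Column 2 is strictly dominated by 3 for General Y (-5<0, -2<-1); eliminate 2.
Column 1 is strictly dominated by 3 for General Y (-5<-2, -2<1); eliminate 1.
Row s1 is strictly dominated by row s3 (-2>-5); eliminate s1.
Only (s3, 3) remains, with payoff -2.

-2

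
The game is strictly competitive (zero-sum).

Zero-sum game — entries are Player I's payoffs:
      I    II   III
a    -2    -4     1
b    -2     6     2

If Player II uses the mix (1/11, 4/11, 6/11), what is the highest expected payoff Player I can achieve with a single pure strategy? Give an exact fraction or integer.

34/11

a: (-2)·(1/11) + (-4)·(4/11) + (1)·(6/11) = -12/11.
b: (-2)·(1/11) + (6)·(4/11) + (2)·(6/11) = 34/11.
The best pure response is b with expected payoff 34/11.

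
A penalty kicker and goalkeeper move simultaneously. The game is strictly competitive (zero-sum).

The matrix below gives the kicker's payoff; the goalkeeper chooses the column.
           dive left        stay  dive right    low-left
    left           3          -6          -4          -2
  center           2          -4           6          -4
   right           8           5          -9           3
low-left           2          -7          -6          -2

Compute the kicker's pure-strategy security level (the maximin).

The worst-case payoff for each row is left: -6, center: -4, right: -9, low-left: -7.
The best of these is -4.

-4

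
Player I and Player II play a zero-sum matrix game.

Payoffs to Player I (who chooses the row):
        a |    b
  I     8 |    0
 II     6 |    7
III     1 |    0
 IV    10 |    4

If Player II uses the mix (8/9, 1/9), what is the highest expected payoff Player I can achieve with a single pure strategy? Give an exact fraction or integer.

28/3

I: (8)·(8/9) + (0)·(1/9) = 64/9.
II: (6)·(8/9) + (7)·(1/9) = 55/9.
III: (1)·(8/9) + (0)·(1/9) = 8/9.
IV: (10)·(8/9) + (4)·(1/9) = 28/3.
The best pure response is IV with expected payoff 28/3.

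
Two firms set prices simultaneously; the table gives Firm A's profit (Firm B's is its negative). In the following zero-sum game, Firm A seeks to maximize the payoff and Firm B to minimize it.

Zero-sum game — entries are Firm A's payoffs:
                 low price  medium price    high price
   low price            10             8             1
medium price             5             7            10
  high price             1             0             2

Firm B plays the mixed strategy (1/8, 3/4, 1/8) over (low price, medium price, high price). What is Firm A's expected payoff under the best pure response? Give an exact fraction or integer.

59/8

low price: (10)·(1/8) + (8)·(3/4) + (1)·(1/8) = 59/8.
medium price: (5)·(1/8) + (7)·(3/4) + (10)·(1/8) = 57/8.
high price: (1)·(1/8) + (0)·(3/4) + (2)·(1/8) = 3/8.
The best pure response is low price with expected payoff 59/8.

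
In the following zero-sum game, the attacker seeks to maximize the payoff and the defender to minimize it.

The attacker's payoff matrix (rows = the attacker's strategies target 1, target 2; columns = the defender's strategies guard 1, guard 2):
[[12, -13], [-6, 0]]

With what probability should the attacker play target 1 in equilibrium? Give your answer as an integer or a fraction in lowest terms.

Row minima are -13 and -6, so the attacker's maximin is -6; column maxima are 12 and 0, so the defender's minimax is 0. These differ, so the equilibrium is in mixed strategies.
Let the attacker play target 1 with probability p. The defender is indifferent when 12p − 6(1−p) = −13p, giving p = 6/31.

6/31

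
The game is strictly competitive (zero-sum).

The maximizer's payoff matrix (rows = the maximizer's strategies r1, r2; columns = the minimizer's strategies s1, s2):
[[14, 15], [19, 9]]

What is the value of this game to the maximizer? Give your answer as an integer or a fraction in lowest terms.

159/11

Row minima are 14 and 9, so the maximizer's maximin is 14; column maxima are 19 and 15, so the minimizer's minimax is 15. These differ, so the equilibrium is in mixed strategies.
Let the maximizer play r1 with probability p. The minimizer is indifferent when 14p + 19(1−p) = 15p + 9(1−p), giving p = 10/11.
Let the minimizer play s1 with probability q. The maximizer is indifferent when 14q + 15(1−q) = 19q + 9(1−q), giving q = 6/11.
The value is 14·(6/11) + (15)·(5/11) = 159/11.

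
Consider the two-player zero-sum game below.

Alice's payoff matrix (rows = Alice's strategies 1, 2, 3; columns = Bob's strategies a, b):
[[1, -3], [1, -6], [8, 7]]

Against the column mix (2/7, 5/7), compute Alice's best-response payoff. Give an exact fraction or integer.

51/7

1: (1)·(2/7) + (-3)·(5/7) = -13/7.
2: (1)·(2/7) + (-6)·(5/7) = -4.
3: (8)·(2/7) + (7)·(5/7) = 51/7.
The best pure response is 3 with expected payoff 51/7.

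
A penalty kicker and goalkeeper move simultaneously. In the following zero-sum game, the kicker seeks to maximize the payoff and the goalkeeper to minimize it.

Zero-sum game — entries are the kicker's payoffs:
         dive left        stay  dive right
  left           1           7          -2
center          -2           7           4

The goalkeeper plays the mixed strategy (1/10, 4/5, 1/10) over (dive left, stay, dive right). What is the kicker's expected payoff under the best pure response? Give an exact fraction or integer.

left: (1)·(1/10) + (7)·(4/5) + (-2)·(1/10) = 11/2.
center: (-2)·(1/10) + (7)·(4/5) + (4)·(1/10) = 29/5.
The best pure response is center with expected payoff 29/5.

29/5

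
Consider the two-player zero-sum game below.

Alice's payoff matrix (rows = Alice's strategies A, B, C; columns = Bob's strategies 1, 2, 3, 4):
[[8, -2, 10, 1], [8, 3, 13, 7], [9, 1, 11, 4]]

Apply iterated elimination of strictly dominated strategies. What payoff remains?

3

Column 3 is strictly dominated by 1 for Bob (8<10, 8<13, 9<11); eliminate 3.
Column 1 is strictly dominated by 2 for Bob (-2<8, 3<8, 1<9); eliminate 1.
Column 4 is strictly dominated by 2 for Bob (-2<1, 3<7, 1<4); eliminate 4.
Row C is strictly dominated by row B (3>1); eliminate C.
Row A is strictly dominated by row B (3>-2); eliminate A.
Only (B, 2) remains, with payoff 3.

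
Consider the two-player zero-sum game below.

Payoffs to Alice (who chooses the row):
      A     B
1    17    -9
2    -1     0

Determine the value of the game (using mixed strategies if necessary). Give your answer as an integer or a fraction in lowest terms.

-1/3

Row minima are -9 and -1, so Alice's maximin is -1; column maxima are 17 and 0, so Bob's minimax is 0. These differ, so the equilibrium is in mixed strategies.
Let Alice play 1 with probability p. Bob is indifferent when 17p − (1−p) = −9p, giving p = 1/27.
Let Bob play A with probability q. Alice is indifferent when 17q − 9(1−q) = −q, giving q = 1/3.
The value is 17·(1/3) + (-9)·(2/3) = -1/3.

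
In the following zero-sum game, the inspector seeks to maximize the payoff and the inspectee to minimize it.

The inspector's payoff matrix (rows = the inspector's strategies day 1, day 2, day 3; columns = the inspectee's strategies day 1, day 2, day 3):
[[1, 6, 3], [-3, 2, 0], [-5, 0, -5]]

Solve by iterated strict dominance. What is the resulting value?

Row day 2 is strictly dominated by row day 1 (1>-3, 6>2, 3>0); eliminate day 2.
Row day 3 is strictly dominated by row day 1 (1>-5, 6>0, 3>-5); eliminate day 3.
Column day 2 is strictly dominated by day 1 for the inspectee (1<6); eliminate day 2.
Column day 3 is strictly dominated by day 1 for the inspectee (1<3); eliminate day 3.
Only (day 1, day 1) remains, with payoff 1.

1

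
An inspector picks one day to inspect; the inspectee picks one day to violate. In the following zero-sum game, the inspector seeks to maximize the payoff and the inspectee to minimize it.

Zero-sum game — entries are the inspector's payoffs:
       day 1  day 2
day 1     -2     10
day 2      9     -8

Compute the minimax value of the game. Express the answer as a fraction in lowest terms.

74/29

Row minima are -2 and -8, so the inspector's maximin is -2; column maxima are 9 and 10, so the inspectee's minimax is 9. These differ, so the equilibrium is in mixed strategies.
Let the inspector play day 1 with probability p. The inspectee is indifferent when −2p + 9(1−p) = 10p − 8(1−p), giving p = 17/29.
Let the inspectee play day 1 with probability q. The inspector is indifferent when −2q + 10(1−q) = 9q − 8(1−q), giving q = 18/29.
The value is -2·(18/29) + (10)·(11/29) = 74/29.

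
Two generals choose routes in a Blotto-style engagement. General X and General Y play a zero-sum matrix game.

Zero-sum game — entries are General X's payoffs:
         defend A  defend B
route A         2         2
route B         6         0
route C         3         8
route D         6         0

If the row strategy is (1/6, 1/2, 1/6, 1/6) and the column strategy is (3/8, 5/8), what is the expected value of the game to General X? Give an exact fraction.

Against (3/8, 5/8), each row's expected payoff is route A: 2; route B: 9/4; route C: 49/8; route D: 9/4.
Taking the (1/6, 1/2, 1/6, 1/6)-weighted average: (1/6)·(2) + (1/2)·(9/4) + (1/6)·(49/8) + (1/6)·(9/4) = 137/48.

137/48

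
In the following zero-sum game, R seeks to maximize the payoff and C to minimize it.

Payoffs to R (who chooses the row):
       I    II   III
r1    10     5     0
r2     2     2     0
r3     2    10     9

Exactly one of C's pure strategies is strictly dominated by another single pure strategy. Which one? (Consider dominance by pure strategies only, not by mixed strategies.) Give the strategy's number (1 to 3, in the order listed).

C prefers columns that give R less. Compare II with III: 0 < 5, 0 < 2, 9 < 10.
So III strictly dominates II for C; II is strictly dominated.

2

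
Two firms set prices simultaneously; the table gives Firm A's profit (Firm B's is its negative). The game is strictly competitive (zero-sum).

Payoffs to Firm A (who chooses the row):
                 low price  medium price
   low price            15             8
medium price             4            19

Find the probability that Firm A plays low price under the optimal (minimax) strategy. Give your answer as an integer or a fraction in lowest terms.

15/22

Row minima are 8 and 4, so Firm A's maximin is 8; column maxima are 15 and 19, so Firm B's minimax is 15. These differ, so the equilibrium is in mixed strategies.
Let Firm A play low price with probability p. Firm B is indifferent when 15p + 4(1−p) = 8p + 19(1−p), giving p = 15/22.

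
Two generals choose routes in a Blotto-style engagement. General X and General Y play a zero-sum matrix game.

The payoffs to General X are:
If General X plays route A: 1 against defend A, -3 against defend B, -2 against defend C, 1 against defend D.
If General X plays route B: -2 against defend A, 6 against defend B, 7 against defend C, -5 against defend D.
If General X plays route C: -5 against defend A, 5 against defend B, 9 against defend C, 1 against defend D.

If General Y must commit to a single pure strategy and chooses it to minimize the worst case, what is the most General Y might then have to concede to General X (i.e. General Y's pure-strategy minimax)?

The worst case (largest entry) in each column is defend A: 1, defend B: 6, defend C: 9, defend D: 1.
The best (smallest) of these is 1.

1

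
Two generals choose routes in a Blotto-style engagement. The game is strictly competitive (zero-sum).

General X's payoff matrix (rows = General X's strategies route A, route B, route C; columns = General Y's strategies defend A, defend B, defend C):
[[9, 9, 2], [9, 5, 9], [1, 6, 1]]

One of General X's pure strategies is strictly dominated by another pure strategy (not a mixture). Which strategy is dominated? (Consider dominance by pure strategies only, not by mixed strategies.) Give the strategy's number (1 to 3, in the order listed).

Compare route C with route A: 9 > 1, 9 > 6, 2 > 1.
So route A strictly dominates route C for General X; route C is strictly dominated.

3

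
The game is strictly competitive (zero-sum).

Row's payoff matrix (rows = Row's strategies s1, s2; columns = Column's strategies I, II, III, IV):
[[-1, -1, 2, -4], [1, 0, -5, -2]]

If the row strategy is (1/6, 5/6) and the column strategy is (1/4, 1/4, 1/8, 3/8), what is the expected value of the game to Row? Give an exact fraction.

Against (1/4, 1/4, 1/8, 3/8), each row's expected payoff is s1: -7/4; s2: -9/8.
Taking the (1/6, 5/6)-weighted average: (1/6)·(-7/4) + (5/6)·(-9/8) = -59/48.

-59/48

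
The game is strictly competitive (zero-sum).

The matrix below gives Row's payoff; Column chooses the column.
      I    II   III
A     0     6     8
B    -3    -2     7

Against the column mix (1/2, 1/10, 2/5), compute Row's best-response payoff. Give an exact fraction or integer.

19/5

A: (0)·(1/2) + (6)·(1/10) + (8)·(2/5) = 19/5.
B: (-3)·(1/2) + (-2)·(1/10) + (7)·(2/5) = 11/10.
The best pure response is A with expected payoff 19/5.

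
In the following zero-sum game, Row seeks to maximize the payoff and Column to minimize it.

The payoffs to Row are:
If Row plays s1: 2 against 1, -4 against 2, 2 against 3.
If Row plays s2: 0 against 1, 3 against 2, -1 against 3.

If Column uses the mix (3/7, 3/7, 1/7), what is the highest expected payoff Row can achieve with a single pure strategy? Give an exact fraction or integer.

s1: (2)·(3/7) + (-4)·(3/7) + (2)·(1/7) = -4/7.
s2: (0)·(3/7) + (3)·(3/7) + (-1)·(1/7) = 8/7.
The best pure response is s2 with expected payoff 8/7.

8/7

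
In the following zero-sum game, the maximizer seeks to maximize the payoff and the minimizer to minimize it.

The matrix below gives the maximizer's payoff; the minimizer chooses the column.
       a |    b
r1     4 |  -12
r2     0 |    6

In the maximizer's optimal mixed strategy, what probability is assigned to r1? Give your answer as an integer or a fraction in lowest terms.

3/11

Row minima are -12 and 0, so the maximizer's maximin is 0; column maxima are 4 and 6, so the minimizer's minimax is 4. These differ, so the equilibrium is in mixed strategies.
Let the maximizer play r1 with probability p. The minimizer is indifferent when 4p = −12p + 6(1−p), giving p = 3/11.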